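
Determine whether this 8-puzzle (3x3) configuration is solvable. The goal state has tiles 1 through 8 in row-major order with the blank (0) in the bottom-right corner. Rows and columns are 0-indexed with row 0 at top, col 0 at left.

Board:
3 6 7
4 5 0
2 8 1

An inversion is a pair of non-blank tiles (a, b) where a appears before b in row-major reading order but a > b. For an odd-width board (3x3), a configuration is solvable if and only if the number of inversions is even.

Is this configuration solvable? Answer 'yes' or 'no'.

Answer: yes

Derivation:
Inversions (pairs i<j in row-major order where tile[i] > tile[j] > 0): 16
16 is even, so the puzzle is solvable.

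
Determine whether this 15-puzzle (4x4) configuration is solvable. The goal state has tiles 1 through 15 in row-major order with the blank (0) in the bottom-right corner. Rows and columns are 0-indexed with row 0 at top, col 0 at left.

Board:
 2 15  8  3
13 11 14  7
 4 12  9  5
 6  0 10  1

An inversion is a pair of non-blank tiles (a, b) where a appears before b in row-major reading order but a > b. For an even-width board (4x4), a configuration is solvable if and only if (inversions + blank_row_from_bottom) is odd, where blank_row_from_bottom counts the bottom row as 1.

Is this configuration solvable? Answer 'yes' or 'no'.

Inversions: 61
Blank is in row 3 (0-indexed from top), which is row 1 counting from the bottom (bottom = 1).
61 + 1 = 62, which is even, so the puzzle is not solvable.

Answer: no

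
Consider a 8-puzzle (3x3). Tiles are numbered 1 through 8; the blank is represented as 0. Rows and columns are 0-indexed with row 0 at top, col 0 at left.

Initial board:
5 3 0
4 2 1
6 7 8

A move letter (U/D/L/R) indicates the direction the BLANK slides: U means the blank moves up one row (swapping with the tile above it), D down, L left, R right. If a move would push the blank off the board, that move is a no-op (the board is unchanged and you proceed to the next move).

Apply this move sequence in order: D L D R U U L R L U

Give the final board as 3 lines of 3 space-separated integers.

Answer: 5 0 3
4 7 1
6 8 2

Derivation:
After move 1 (D):
5 3 1
4 2 0
6 7 8

After move 2 (L):
5 3 1
4 0 2
6 7 8

After move 3 (D):
5 3 1
4 7 2
6 0 8

After move 4 (R):
5 3 1
4 7 2
6 8 0

After move 5 (U):
5 3 1
4 7 0
6 8 2

After move 6 (U):
5 3 0
4 7 1
6 8 2

After move 7 (L):
5 0 3
4 7 1
6 8 2

After move 8 (R):
5 3 0
4 7 1
6 8 2

After move 9 (L):
5 0 3
4 7 1
6 8 2

After move 10 (U):
5 0 3
4 7 1
6 8 2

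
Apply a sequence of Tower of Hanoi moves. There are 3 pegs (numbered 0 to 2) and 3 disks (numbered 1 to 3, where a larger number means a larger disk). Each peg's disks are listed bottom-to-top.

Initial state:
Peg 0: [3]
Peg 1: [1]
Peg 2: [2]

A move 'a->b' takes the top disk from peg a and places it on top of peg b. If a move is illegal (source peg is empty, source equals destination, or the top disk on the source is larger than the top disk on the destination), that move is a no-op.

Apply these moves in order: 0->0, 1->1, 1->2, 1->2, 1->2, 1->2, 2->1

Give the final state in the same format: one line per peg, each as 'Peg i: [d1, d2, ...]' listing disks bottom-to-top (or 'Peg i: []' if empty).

Answer: Peg 0: [3]
Peg 1: [1]
Peg 2: [2]

Derivation:
After move 1 (0->0):
Peg 0: [3]
Peg 1: [1]
Peg 2: [2]

After move 2 (1->1):
Peg 0: [3]
Peg 1: [1]
Peg 2: [2]

After move 3 (1->2):
Peg 0: [3]
Peg 1: []
Peg 2: [2, 1]

After move 4 (1->2):
Peg 0: [3]
Peg 1: []
Peg 2: [2, 1]

After move 5 (1->2):
Peg 0: [3]
Peg 1: []
Peg 2: [2, 1]

After move 6 (1->2):
Peg 0: [3]
Peg 1: []
Peg 2: [2, 1]

After move 7 (2->1):
Peg 0: [3]
Peg 1: [1]
Peg 2: [2]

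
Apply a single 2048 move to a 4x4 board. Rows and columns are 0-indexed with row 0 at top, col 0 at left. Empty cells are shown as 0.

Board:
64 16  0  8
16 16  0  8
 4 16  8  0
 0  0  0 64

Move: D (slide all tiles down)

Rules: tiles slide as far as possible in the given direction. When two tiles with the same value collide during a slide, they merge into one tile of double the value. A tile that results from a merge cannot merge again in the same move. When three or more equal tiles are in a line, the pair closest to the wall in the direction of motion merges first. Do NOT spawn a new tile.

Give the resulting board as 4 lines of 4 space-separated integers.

Slide down:
col 0: [64, 16, 4, 0] -> [0, 64, 16, 4]
col 1: [16, 16, 16, 0] -> [0, 0, 16, 32]
col 2: [0, 0, 8, 0] -> [0, 0, 0, 8]
col 3: [8, 8, 0, 64] -> [0, 0, 16, 64]

Answer:  0  0  0  0
64  0  0  0
16 16  0 16
 4 32  8 64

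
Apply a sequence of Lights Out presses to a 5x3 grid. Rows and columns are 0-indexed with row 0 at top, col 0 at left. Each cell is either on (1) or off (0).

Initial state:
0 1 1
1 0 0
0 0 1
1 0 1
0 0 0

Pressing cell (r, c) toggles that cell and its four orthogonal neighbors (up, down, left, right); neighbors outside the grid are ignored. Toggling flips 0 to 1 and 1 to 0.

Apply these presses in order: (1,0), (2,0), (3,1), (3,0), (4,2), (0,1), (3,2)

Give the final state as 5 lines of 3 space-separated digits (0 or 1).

After press 1 at (1,0):
1 1 1
0 1 0
1 0 1
1 0 1
0 0 0

After press 2 at (2,0):
1 1 1
1 1 0
0 1 1
0 0 1
0 0 0

After press 3 at (3,1):
1 1 1
1 1 0
0 0 1
1 1 0
0 1 0

After press 4 at (3,0):
1 1 1
1 1 0
1 0 1
0 0 0
1 1 0

After press 5 at (4,2):
1 1 1
1 1 0
1 0 1
0 0 1
1 0 1

After press 6 at (0,1):
0 0 0
1 0 0
1 0 1
0 0 1
1 0 1

After press 7 at (3,2):
0 0 0
1 0 0
1 0 0
0 1 0
1 0 0

Answer: 0 0 0
1 0 0
1 0 0
0 1 0
1 0 0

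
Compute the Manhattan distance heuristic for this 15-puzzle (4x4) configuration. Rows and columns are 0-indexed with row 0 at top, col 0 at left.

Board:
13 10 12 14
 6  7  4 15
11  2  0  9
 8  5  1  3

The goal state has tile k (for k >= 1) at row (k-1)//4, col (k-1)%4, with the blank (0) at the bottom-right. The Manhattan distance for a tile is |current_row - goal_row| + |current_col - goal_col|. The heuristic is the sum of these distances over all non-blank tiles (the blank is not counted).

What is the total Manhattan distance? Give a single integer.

Answer: 44

Derivation:
Tile 13: (0,0)->(3,0) = 3
Tile 10: (0,1)->(2,1) = 2
Tile 12: (0,2)->(2,3) = 3
Tile 14: (0,3)->(3,1) = 5
Tile 6: (1,0)->(1,1) = 1
Tile 7: (1,1)->(1,2) = 1
Tile 4: (1,2)->(0,3) = 2
Tile 15: (1,3)->(3,2) = 3
Tile 11: (2,0)->(2,2) = 2
Tile 2: (2,1)->(0,1) = 2
Tile 9: (2,3)->(2,0) = 3
Tile 8: (3,0)->(1,3) = 5
Tile 5: (3,1)->(1,0) = 3
Tile 1: (3,2)->(0,0) = 5
Tile 3: (3,3)->(0,2) = 4
Sum: 3 + 2 + 3 + 5 + 1 + 1 + 2 + 3 + 2 + 2 + 3 + 5 + 3 + 5 + 4 = 44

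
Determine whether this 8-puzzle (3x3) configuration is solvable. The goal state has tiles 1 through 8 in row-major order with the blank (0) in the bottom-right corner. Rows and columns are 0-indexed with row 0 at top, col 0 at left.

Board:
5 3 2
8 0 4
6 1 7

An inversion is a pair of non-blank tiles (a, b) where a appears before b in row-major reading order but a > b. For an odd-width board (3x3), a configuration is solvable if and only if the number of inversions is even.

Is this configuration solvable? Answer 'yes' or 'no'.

Inversions (pairs i<j in row-major order where tile[i] > tile[j] > 0): 13
13 is odd, so the puzzle is not solvable.

Answer: no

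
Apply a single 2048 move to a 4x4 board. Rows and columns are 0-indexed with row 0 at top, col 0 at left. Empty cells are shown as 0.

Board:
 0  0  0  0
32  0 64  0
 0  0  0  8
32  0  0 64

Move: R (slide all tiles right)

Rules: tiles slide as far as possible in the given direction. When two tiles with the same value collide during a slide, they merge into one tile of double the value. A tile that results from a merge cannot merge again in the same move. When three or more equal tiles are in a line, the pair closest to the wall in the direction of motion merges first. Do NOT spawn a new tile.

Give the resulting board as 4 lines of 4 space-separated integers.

Slide right:
row 0: [0, 0, 0, 0] -> [0, 0, 0, 0]
row 1: [32, 0, 64, 0] -> [0, 0, 32, 64]
row 2: [0, 0, 0, 8] -> [0, 0, 0, 8]
row 3: [32, 0, 0, 64] -> [0, 0, 32, 64]

Answer:  0  0  0  0
 0  0 32 64
 0  0  0  8
 0  0 32 64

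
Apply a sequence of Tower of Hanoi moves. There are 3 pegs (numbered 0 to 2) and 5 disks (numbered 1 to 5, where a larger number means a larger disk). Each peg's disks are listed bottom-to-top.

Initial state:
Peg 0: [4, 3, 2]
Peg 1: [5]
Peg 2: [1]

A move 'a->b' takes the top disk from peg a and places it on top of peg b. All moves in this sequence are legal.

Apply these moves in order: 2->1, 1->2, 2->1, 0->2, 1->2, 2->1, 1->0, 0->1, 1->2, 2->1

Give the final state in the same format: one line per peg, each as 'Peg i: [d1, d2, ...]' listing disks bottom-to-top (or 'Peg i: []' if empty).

Answer: Peg 0: [4, 3]
Peg 1: [5, 1]
Peg 2: [2]

Derivation:
After move 1 (2->1):
Peg 0: [4, 3, 2]
Peg 1: [5, 1]
Peg 2: []

After move 2 (1->2):
Peg 0: [4, 3, 2]
Peg 1: [5]
Peg 2: [1]

After move 3 (2->1):
Peg 0: [4, 3, 2]
Peg 1: [5, 1]
Peg 2: []

After move 4 (0->2):
Peg 0: [4, 3]
Peg 1: [5, 1]
Peg 2: [2]

After move 5 (1->2):
Peg 0: [4, 3]
Peg 1: [5]
Peg 2: [2, 1]

After move 6 (2->1):
Peg 0: [4, 3]
Peg 1: [5, 1]
Peg 2: [2]

After move 7 (1->0):
Peg 0: [4, 3, 1]
Peg 1: [5]
Peg 2: [2]

After move 8 (0->1):
Peg 0: [4, 3]
Peg 1: [5, 1]
Peg 2: [2]

After move 9 (1->2):
Peg 0: [4, 3]
Peg 1: [5]
Peg 2: [2, 1]

After move 10 (2->1):
Peg 0: [4, 3]
Peg 1: [5, 1]
Peg 2: [2]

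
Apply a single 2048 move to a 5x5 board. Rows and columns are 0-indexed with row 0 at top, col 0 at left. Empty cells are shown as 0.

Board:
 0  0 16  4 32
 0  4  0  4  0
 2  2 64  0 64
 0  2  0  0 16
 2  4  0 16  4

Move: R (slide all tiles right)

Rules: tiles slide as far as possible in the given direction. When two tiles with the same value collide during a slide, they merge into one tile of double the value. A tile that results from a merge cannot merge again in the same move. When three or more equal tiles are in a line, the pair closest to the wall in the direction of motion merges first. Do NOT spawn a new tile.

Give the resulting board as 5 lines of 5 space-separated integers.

Answer:   0   0  16   4  32
  0   0   0   0   8
  0   0   0   4 128
  0   0   0   2  16
  0   2   4  16   4

Derivation:
Slide right:
row 0: [0, 0, 16, 4, 32] -> [0, 0, 16, 4, 32]
row 1: [0, 4, 0, 4, 0] -> [0, 0, 0, 0, 8]
row 2: [2, 2, 64, 0, 64] -> [0, 0, 0, 4, 128]
row 3: [0, 2, 0, 0, 16] -> [0, 0, 0, 2, 16]
row 4: [2, 4, 0, 16, 4] -> [0, 2, 4, 16, 4]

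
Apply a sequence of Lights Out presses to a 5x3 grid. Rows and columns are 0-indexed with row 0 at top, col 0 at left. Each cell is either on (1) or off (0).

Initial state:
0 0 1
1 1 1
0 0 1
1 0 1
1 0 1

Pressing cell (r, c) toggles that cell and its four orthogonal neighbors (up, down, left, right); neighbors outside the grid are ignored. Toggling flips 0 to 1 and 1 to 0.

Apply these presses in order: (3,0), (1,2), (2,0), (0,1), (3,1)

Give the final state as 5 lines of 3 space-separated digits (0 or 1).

After press 1 at (3,0):
0 0 1
1 1 1
1 0 1
0 1 1
0 0 1

After press 2 at (1,2):
0 0 0
1 0 0
1 0 0
0 1 1
0 0 1

After press 3 at (2,0):
0 0 0
0 0 0
0 1 0
1 1 1
0 0 1

After press 4 at (0,1):
1 1 1
0 1 0
0 1 0
1 1 1
0 0 1

After press 5 at (3,1):
1 1 1
0 1 0
0 0 0
0 0 0
0 1 1

Answer: 1 1 1
0 1 0
0 0 0
0 0 0
0 1 1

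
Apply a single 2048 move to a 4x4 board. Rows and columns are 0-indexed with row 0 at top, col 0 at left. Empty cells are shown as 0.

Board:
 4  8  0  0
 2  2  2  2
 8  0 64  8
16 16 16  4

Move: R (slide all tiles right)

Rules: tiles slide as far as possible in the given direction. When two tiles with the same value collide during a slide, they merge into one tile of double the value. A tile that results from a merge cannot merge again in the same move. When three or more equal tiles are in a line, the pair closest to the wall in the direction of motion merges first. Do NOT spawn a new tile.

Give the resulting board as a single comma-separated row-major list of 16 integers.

Answer: 0, 0, 4, 8, 0, 0, 4, 4, 0, 8, 64, 8, 0, 16, 32, 4

Derivation:
Slide right:
row 0: [4, 8, 0, 0] -> [0, 0, 4, 8]
row 1: [2, 2, 2, 2] -> [0, 0, 4, 4]
row 2: [8, 0, 64, 8] -> [0, 8, 64, 8]
row 3: [16, 16, 16, 4] -> [0, 16, 32, 4]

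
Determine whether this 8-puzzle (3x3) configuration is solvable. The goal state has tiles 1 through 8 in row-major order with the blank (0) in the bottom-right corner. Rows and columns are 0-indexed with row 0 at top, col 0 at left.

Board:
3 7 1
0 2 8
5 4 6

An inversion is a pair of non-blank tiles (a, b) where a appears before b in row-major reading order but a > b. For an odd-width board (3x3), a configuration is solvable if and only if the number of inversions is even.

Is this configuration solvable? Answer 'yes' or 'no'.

Answer: no

Derivation:
Inversions (pairs i<j in row-major order where tile[i] > tile[j] > 0): 11
11 is odd, so the puzzle is not solvable.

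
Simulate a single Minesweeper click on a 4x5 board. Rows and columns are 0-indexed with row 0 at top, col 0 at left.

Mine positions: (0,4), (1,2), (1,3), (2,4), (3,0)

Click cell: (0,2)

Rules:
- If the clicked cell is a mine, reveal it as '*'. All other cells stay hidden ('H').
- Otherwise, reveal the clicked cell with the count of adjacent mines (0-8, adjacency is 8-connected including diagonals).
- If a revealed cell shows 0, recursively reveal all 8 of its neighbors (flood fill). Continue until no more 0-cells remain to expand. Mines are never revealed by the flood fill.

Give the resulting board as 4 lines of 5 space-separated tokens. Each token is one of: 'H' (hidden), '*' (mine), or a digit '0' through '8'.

H H 2 H H
H H H H H
H H H H H
H H H H H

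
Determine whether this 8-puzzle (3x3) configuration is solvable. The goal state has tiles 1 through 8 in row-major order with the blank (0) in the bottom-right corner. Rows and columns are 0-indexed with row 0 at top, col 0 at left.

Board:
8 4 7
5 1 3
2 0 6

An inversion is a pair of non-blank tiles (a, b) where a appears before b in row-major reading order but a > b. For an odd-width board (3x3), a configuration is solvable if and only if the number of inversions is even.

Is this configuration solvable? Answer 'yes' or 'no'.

Inversions (pairs i<j in row-major order where tile[i] > tile[j] > 0): 19
19 is odd, so the puzzle is not solvable.

Answer: no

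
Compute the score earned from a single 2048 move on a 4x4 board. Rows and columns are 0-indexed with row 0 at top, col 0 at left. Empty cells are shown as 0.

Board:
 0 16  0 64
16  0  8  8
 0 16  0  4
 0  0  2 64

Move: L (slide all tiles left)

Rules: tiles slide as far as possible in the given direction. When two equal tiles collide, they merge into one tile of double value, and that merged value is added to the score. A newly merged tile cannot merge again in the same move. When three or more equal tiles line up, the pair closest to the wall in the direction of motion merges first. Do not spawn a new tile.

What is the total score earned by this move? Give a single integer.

Slide left:
row 0: [0, 16, 0, 64] -> [16, 64, 0, 0]  score +0 (running 0)
row 1: [16, 0, 8, 8] -> [16, 16, 0, 0]  score +16 (running 16)
row 2: [0, 16, 0, 4] -> [16, 4, 0, 0]  score +0 (running 16)
row 3: [0, 0, 2, 64] -> [2, 64, 0, 0]  score +0 (running 16)
Board after move:
16 64  0  0
16 16  0  0
16  4  0  0
 2 64  0  0

Answer: 16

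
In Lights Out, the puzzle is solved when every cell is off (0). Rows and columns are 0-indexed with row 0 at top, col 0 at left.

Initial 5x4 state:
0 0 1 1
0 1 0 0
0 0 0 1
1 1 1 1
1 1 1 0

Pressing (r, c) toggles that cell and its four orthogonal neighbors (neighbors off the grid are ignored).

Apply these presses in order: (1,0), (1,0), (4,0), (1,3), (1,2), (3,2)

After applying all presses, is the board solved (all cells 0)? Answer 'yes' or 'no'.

Answer: yes

Derivation:
After press 1 at (1,0):
1 0 1 1
1 0 0 0
1 0 0 1
1 1 1 1
1 1 1 0

After press 2 at (1,0):
0 0 1 1
0 1 0 0
0 0 0 1
1 1 1 1
1 1 1 0

After press 3 at (4,0):
0 0 1 1
0 1 0 0
0 0 0 1
0 1 1 1
0 0 1 0

After press 4 at (1,3):
0 0 1 0
0 1 1 1
0 0 0 0
0 1 1 1
0 0 1 0

After press 5 at (1,2):
0 0 0 0
0 0 0 0
0 0 1 0
0 1 1 1
0 0 1 0

After press 6 at (3,2):
0 0 0 0
0 0 0 0
0 0 0 0
0 0 0 0
0 0 0 0

Lights still on: 0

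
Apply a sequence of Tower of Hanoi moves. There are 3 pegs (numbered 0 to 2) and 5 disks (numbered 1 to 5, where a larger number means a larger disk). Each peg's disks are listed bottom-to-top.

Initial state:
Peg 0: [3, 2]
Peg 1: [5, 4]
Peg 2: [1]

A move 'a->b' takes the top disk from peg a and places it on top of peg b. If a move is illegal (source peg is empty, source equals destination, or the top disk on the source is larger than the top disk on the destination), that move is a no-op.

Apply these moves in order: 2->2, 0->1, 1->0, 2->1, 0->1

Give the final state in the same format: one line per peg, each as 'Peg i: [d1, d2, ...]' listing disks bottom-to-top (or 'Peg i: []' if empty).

After move 1 (2->2):
Peg 0: [3, 2]
Peg 1: [5, 4]
Peg 2: [1]

After move 2 (0->1):
Peg 0: [3]
Peg 1: [5, 4, 2]
Peg 2: [1]

After move 3 (1->0):
Peg 0: [3, 2]
Peg 1: [5, 4]
Peg 2: [1]

After move 4 (2->1):
Peg 0: [3, 2]
Peg 1: [5, 4, 1]
Peg 2: []

After move 5 (0->1):
Peg 0: [3, 2]
Peg 1: [5, 4, 1]
Peg 2: []

Answer: Peg 0: [3, 2]
Peg 1: [5, 4, 1]
Peg 2: []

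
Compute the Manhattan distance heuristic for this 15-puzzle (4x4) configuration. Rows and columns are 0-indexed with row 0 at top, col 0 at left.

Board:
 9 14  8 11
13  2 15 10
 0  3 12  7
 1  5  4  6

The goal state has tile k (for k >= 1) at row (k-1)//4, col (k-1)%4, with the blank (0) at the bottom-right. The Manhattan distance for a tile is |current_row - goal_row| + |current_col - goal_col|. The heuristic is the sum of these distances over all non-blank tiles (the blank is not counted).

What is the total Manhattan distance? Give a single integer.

Tile 9: (0,0)->(2,0) = 2
Tile 14: (0,1)->(3,1) = 3
Tile 8: (0,2)->(1,3) = 2
Tile 11: (0,3)->(2,2) = 3
Tile 13: (1,0)->(3,0) = 2
Tile 2: (1,1)->(0,1) = 1
Tile 15: (1,2)->(3,2) = 2
Tile 10: (1,3)->(2,1) = 3
Tile 3: (2,1)->(0,2) = 3
Tile 12: (2,2)->(2,3) = 1
Tile 7: (2,3)->(1,2) = 2
Tile 1: (3,0)->(0,0) = 3
Tile 5: (3,1)->(1,0) = 3
Tile 4: (3,2)->(0,3) = 4
Tile 6: (3,3)->(1,1) = 4
Sum: 2 + 3 + 2 + 3 + 2 + 1 + 2 + 3 + 3 + 1 + 2 + 3 + 3 + 4 + 4 = 38

Answer: 38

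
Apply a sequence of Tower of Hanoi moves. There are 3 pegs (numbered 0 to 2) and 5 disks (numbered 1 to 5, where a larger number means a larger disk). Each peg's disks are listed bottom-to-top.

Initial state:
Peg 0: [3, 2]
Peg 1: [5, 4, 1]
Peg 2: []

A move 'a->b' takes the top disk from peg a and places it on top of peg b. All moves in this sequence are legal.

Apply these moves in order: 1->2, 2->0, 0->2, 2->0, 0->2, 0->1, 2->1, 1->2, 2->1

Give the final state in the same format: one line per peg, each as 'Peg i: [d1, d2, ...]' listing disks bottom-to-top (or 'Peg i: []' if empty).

After move 1 (1->2):
Peg 0: [3, 2]
Peg 1: [5, 4]
Peg 2: [1]

After move 2 (2->0):
Peg 0: [3, 2, 1]
Peg 1: [5, 4]
Peg 2: []

After move 3 (0->2):
Peg 0: [3, 2]
Peg 1: [5, 4]
Peg 2: [1]

After move 4 (2->0):
Peg 0: [3, 2, 1]
Peg 1: [5, 4]
Peg 2: []

After move 5 (0->2):
Peg 0: [3, 2]
Peg 1: [5, 4]
Peg 2: [1]

After move 6 (0->1):
Peg 0: [3]
Peg 1: [5, 4, 2]
Peg 2: [1]

After move 7 (2->1):
Peg 0: [3]
Peg 1: [5, 4, 2, 1]
Peg 2: []

After move 8 (1->2):
Peg 0: [3]
Peg 1: [5, 4, 2]
Peg 2: [1]

After move 9 (2->1):
Peg 0: [3]
Peg 1: [5, 4, 2, 1]
Peg 2: []

Answer: Peg 0: [3]
Peg 1: [5, 4, 2, 1]
Peg 2: []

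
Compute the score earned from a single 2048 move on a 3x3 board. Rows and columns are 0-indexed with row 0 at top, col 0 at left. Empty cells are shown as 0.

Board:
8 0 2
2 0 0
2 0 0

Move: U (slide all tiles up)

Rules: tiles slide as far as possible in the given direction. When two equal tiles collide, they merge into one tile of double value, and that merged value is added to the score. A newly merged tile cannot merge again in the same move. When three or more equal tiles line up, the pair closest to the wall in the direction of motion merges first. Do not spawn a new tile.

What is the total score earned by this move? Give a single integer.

Answer: 4

Derivation:
Slide up:
col 0: [8, 2, 2] -> [8, 4, 0]  score +4 (running 4)
col 1: [0, 0, 0] -> [0, 0, 0]  score +0 (running 4)
col 2: [2, 0, 0] -> [2, 0, 0]  score +0 (running 4)
Board after move:
8 0 2
4 0 0
0 0 0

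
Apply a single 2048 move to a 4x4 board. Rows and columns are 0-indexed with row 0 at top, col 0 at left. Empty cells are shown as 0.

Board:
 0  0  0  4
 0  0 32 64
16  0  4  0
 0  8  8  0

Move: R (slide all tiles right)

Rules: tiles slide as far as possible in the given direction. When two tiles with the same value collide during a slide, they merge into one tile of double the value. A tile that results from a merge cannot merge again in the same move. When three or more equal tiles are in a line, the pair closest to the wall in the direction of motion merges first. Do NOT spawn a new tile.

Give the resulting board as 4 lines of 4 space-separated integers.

Slide right:
row 0: [0, 0, 0, 4] -> [0, 0, 0, 4]
row 1: [0, 0, 32, 64] -> [0, 0, 32, 64]
row 2: [16, 0, 4, 0] -> [0, 0, 16, 4]
row 3: [0, 8, 8, 0] -> [0, 0, 0, 16]

Answer:  0  0  0  4
 0  0 32 64
 0  0 16  4
 0  0  0 16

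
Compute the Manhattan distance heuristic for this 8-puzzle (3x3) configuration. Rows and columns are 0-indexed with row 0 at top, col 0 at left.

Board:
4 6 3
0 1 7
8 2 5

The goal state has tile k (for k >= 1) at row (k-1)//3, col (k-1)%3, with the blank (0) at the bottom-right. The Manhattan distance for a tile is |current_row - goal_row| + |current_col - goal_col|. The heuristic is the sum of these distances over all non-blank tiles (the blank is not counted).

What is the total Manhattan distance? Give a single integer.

Tile 4: at (0,0), goal (1,0), distance |0-1|+|0-0| = 1
Tile 6: at (0,1), goal (1,2), distance |0-1|+|1-2| = 2
Tile 3: at (0,2), goal (0,2), distance |0-0|+|2-2| = 0
Tile 1: at (1,1), goal (0,0), distance |1-0|+|1-0| = 2
Tile 7: at (1,2), goal (2,0), distance |1-2|+|2-0| = 3
Tile 8: at (2,0), goal (2,1), distance |2-2|+|0-1| = 1
Tile 2: at (2,1), goal (0,1), distance |2-0|+|1-1| = 2
Tile 5: at (2,2), goal (1,1), distance |2-1|+|2-1| = 2
Sum: 1 + 2 + 0 + 2 + 3 + 1 + 2 + 2 = 13

Answer: 13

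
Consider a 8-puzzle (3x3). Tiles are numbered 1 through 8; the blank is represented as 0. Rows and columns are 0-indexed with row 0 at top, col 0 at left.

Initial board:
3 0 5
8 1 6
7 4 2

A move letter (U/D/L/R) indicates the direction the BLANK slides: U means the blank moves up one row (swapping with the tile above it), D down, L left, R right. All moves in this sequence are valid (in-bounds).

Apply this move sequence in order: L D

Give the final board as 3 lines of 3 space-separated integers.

Answer: 8 3 5
0 1 6
7 4 2

Derivation:
After move 1 (L):
0 3 5
8 1 6
7 4 2

After move 2 (D):
8 3 5
0 1 6
7 4 2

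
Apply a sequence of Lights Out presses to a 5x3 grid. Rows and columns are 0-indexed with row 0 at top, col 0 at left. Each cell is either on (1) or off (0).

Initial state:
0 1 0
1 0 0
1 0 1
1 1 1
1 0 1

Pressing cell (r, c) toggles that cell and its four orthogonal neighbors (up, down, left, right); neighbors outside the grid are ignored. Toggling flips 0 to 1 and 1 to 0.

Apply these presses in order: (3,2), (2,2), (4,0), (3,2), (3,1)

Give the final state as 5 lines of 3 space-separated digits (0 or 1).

After press 1 at (3,2):
0 1 0
1 0 0
1 0 0
1 0 0
1 0 0

After press 2 at (2,2):
0 1 0
1 0 1
1 1 1
1 0 1
1 0 0

After press 3 at (4,0):
0 1 0
1 0 1
1 1 1
0 0 1
0 1 0

After press 4 at (3,2):
0 1 0
1 0 1
1 1 0
0 1 0
0 1 1

After press 5 at (3,1):
0 1 0
1 0 1
1 0 0
1 0 1
0 0 1

Answer: 0 1 0
1 0 1
1 0 0
1 0 1
0 0 1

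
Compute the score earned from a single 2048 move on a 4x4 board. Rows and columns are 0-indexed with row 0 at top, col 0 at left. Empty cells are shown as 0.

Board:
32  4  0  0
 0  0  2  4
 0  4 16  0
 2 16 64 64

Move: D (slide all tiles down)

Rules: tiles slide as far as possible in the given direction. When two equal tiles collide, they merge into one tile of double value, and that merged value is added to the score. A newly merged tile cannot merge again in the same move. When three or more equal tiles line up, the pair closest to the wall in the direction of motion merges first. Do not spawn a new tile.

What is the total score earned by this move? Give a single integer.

Answer: 8

Derivation:
Slide down:
col 0: [32, 0, 0, 2] -> [0, 0, 32, 2]  score +0 (running 0)
col 1: [4, 0, 4, 16] -> [0, 0, 8, 16]  score +8 (running 8)
col 2: [0, 2, 16, 64] -> [0, 2, 16, 64]  score +0 (running 8)
col 3: [0, 4, 0, 64] -> [0, 0, 4, 64]  score +0 (running 8)
Board after move:
 0  0  0  0
 0  0  2  0
32  8 16  4
 2 16 64 64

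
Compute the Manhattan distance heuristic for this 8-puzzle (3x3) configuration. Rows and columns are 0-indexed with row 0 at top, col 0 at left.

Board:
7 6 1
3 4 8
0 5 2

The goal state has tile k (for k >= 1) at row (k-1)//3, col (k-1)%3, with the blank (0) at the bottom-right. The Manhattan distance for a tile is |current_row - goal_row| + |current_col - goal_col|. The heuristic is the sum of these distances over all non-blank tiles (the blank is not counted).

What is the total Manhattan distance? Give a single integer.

Answer: 16

Derivation:
Tile 7: at (0,0), goal (2,0), distance |0-2|+|0-0| = 2
Tile 6: at (0,1), goal (1,2), distance |0-1|+|1-2| = 2
Tile 1: at (0,2), goal (0,0), distance |0-0|+|2-0| = 2
Tile 3: at (1,0), goal (0,2), distance |1-0|+|0-2| = 3
Tile 4: at (1,1), goal (1,0), distance |1-1|+|1-0| = 1
Tile 8: at (1,2), goal (2,1), distance |1-2|+|2-1| = 2
Tile 5: at (2,1), goal (1,1), distance |2-1|+|1-1| = 1
Tile 2: at (2,2), goal (0,1), distance |2-0|+|2-1| = 3
Sum: 2 + 2 + 2 + 3 + 1 + 2 + 1 + 3 = 16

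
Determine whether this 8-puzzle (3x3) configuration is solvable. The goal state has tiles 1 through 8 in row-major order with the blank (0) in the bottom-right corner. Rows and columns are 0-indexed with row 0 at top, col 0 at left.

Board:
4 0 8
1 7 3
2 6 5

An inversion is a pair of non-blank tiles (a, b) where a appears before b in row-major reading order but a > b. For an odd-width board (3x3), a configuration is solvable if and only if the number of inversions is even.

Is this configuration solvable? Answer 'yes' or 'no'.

Inversions (pairs i<j in row-major order where tile[i] > tile[j] > 0): 15
15 is odd, so the puzzle is not solvable.

Answer: no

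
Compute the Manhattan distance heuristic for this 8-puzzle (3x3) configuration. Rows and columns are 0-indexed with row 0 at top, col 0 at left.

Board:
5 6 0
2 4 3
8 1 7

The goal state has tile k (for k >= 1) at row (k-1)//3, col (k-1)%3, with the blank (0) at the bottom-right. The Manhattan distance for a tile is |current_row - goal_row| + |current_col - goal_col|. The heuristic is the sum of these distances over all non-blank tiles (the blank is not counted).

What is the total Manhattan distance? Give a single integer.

Tile 5: (0,0)->(1,1) = 2
Tile 6: (0,1)->(1,2) = 2
Tile 2: (1,0)->(0,1) = 2
Tile 4: (1,1)->(1,0) = 1
Tile 3: (1,2)->(0,2) = 1
Tile 8: (2,0)->(2,1) = 1
Tile 1: (2,1)->(0,0) = 3
Tile 7: (2,2)->(2,0) = 2
Sum: 2 + 2 + 2 + 1 + 1 + 1 + 3 + 2 = 14

Answer: 14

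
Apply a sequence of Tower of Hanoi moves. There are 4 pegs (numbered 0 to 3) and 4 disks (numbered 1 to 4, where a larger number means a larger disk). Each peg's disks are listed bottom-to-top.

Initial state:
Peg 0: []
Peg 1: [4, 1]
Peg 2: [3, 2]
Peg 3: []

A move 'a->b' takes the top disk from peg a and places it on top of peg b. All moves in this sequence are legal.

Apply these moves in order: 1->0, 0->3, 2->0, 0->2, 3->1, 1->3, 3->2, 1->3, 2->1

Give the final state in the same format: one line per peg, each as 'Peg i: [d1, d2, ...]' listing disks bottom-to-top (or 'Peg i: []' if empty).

After move 1 (1->0):
Peg 0: [1]
Peg 1: [4]
Peg 2: [3, 2]
Peg 3: []

After move 2 (0->3):
Peg 0: []
Peg 1: [4]
Peg 2: [3, 2]
Peg 3: [1]

After move 3 (2->0):
Peg 0: [2]
Peg 1: [4]
Peg 2: [3]
Peg 3: [1]

After move 4 (0->2):
Peg 0: []
Peg 1: [4]
Peg 2: [3, 2]
Peg 3: [1]

After move 5 (3->1):
Peg 0: []
Peg 1: [4, 1]
Peg 2: [3, 2]
Peg 3: []

After move 6 (1->3):
Peg 0: []
Peg 1: [4]
Peg 2: [3, 2]
Peg 3: [1]

After move 7 (3->2):
Peg 0: []
Peg 1: [4]
Peg 2: [3, 2, 1]
Peg 3: []

After move 8 (1->3):
Peg 0: []
Peg 1: []
Peg 2: [3, 2, 1]
Peg 3: [4]

After move 9 (2->1):
Peg 0: []
Peg 1: [1]
Peg 2: [3, 2]
Peg 3: [4]

Answer: Peg 0: []
Peg 1: [1]
Peg 2: [3, 2]
Peg 3: [4]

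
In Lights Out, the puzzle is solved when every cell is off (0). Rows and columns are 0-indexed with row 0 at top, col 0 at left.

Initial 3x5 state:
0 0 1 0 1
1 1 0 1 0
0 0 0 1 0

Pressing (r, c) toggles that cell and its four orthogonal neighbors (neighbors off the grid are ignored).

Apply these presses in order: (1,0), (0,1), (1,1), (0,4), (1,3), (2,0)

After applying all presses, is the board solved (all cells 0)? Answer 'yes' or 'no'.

After press 1 at (1,0):
1 0 1 0 1
0 0 0 1 0
1 0 0 1 0

After press 2 at (0,1):
0 1 0 0 1
0 1 0 1 0
1 0 0 1 0

After press 3 at (1,1):
0 0 0 0 1
1 0 1 1 0
1 1 0 1 0

After press 4 at (0,4):
0 0 0 1 0
1 0 1 1 1
1 1 0 1 0

After press 5 at (1,3):
0 0 0 0 0
1 0 0 0 0
1 1 0 0 0

After press 6 at (2,0):
0 0 0 0 0
0 0 0 0 0
0 0 0 0 0

Lights still on: 0

Answer: yes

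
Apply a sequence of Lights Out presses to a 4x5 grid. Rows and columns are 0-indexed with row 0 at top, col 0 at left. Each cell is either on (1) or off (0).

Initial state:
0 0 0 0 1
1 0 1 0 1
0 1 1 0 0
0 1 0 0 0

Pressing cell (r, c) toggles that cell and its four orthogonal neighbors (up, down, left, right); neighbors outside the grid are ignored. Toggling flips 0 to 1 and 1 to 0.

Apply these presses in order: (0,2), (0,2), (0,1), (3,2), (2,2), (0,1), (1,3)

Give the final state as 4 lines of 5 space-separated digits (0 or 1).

Answer: 0 0 0 1 1
1 0 1 1 0
0 0 1 0 0
0 0 0 1 0

Derivation:
After press 1 at (0,2):
0 1 1 1 1
1 0 0 0 1
0 1 1 0 0
0 1 0 0 0

After press 2 at (0,2):
0 0 0 0 1
1 0 1 0 1
0 1 1 0 0
0 1 0 0 0

After press 3 at (0,1):
1 1 1 0 1
1 1 1 0 1
0 1 1 0 0
0 1 0 0 0

After press 4 at (3,2):
1 1 1 0 1
1 1 1 0 1
0 1 0 0 0
0 0 1 1 0

After press 5 at (2,2):
1 1 1 0 1
1 1 0 0 1
0 0 1 1 0
0 0 0 1 0

After press 6 at (0,1):
0 0 0 0 1
1 0 0 0 1
0 0 1 1 0
0 0 0 1 0

After press 7 at (1,3):
0 0 0 1 1
1 0 1 1 0
0 0 1 0 0
0 0 0 1 0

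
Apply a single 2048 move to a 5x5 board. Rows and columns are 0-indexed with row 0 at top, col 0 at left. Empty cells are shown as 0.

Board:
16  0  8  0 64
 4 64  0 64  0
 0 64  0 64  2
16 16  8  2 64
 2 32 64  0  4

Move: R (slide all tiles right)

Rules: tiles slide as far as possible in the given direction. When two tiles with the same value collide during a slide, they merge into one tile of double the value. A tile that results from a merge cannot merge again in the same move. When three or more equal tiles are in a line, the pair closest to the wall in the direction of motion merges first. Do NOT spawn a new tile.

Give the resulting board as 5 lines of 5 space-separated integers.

Answer:   0   0  16   8  64
  0   0   0   4 128
  0   0   0 128   2
  0  32   8   2  64
  0   2  32  64   4

Derivation:
Slide right:
row 0: [16, 0, 8, 0, 64] -> [0, 0, 16, 8, 64]
row 1: [4, 64, 0, 64, 0] -> [0, 0, 0, 4, 128]
row 2: [0, 64, 0, 64, 2] -> [0, 0, 0, 128, 2]
row 3: [16, 16, 8, 2, 64] -> [0, 32, 8, 2, 64]
row 4: [2, 32, 64, 0, 4] -> [0, 2, 32, 64, 4]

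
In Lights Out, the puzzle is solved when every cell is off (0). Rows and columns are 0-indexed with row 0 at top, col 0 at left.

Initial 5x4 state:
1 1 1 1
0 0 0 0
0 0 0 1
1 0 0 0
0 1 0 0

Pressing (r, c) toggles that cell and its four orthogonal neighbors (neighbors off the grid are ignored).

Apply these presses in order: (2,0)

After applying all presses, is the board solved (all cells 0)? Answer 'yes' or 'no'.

Answer: no

Derivation:
After press 1 at (2,0):
1 1 1 1
1 0 0 0
1 1 0 1
0 0 0 0
0 1 0 0

Lights still on: 9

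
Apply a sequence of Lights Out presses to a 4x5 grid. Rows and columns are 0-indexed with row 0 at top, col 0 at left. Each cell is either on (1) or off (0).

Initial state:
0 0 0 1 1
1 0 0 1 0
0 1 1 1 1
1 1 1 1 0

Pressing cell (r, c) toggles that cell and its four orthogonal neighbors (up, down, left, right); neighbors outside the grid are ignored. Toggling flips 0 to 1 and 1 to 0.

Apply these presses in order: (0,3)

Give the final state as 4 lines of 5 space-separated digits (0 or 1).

Answer: 0 0 1 0 0
1 0 0 0 0
0 1 1 1 1
1 1 1 1 0

Derivation:
After press 1 at (0,3):
0 0 1 0 0
1 0 0 0 0
0 1 1 1 1
1 1 1 1 0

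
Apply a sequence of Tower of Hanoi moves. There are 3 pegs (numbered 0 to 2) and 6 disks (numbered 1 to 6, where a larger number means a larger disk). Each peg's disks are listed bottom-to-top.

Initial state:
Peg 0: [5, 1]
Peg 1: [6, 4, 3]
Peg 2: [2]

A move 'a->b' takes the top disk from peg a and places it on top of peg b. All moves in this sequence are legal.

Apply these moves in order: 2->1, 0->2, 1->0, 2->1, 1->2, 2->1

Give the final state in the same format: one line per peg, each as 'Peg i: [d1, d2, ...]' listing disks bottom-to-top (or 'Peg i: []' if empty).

Answer: Peg 0: [5, 2]
Peg 1: [6, 4, 3, 1]
Peg 2: []

Derivation:
After move 1 (2->1):
Peg 0: [5, 1]
Peg 1: [6, 4, 3, 2]
Peg 2: []

After move 2 (0->2):
Peg 0: [5]
Peg 1: [6, 4, 3, 2]
Peg 2: [1]

After move 3 (1->0):
Peg 0: [5, 2]
Peg 1: [6, 4, 3]
Peg 2: [1]

After move 4 (2->1):
Peg 0: [5, 2]
Peg 1: [6, 4, 3, 1]
Peg 2: []

After move 5 (1->2):
Peg 0: [5, 2]
Peg 1: [6, 4, 3]
Peg 2: [1]

After move 6 (2->1):
Peg 0: [5, 2]
Peg 1: [6, 4, 3, 1]
Peg 2: []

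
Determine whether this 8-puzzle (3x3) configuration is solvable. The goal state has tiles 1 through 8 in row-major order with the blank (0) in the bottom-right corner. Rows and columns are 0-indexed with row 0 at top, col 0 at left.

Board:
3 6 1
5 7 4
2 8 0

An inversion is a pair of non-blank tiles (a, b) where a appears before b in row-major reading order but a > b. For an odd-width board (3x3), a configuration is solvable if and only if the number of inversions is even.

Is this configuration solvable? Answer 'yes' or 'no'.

Answer: no

Derivation:
Inversions (pairs i<j in row-major order where tile[i] > tile[j] > 0): 11
11 is odd, so the puzzle is not solvable.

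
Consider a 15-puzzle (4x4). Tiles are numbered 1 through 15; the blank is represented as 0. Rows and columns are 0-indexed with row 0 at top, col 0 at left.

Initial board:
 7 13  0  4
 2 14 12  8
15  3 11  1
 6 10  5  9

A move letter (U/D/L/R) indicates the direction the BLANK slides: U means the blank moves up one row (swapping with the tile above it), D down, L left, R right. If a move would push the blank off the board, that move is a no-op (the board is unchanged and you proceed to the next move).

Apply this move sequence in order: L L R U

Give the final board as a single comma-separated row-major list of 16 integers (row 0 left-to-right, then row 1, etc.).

After move 1 (L):
 7  0 13  4
 2 14 12  8
15  3 11  1
 6 10  5  9

After move 2 (L):
 0  7 13  4
 2 14 12  8
15  3 11  1
 6 10  5  9

After move 3 (R):
 7  0 13  4
 2 14 12  8
15  3 11  1
 6 10  5  9

After move 4 (U):
 7  0 13  4
 2 14 12  8
15  3 11  1
 6 10  5  9

Answer: 7, 0, 13, 4, 2, 14, 12, 8, 15, 3, 11, 1, 6, 10, 5, 9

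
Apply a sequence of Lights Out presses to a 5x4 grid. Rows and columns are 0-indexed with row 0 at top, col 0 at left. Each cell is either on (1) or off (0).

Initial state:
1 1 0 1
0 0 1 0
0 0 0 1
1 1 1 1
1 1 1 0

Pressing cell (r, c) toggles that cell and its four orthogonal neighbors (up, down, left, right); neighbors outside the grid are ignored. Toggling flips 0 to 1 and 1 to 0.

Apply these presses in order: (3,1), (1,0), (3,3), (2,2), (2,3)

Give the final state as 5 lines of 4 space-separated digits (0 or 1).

Answer: 0 1 0 1
1 1 0 1
1 0 0 0
0 0 0 1
1 0 1 1

Derivation:
After press 1 at (3,1):
1 1 0 1
0 0 1 0
0 1 0 1
0 0 0 1
1 0 1 0

After press 2 at (1,0):
0 1 0 1
1 1 1 0
1 1 0 1
0 0 0 1
1 0 1 0

After press 3 at (3,3):
0 1 0 1
1 1 1 0
1 1 0 0
0 0 1 0
1 0 1 1

After press 4 at (2,2):
0 1 0 1
1 1 0 0
1 0 1 1
0 0 0 0
1 0 1 1

After press 5 at (2,3):
0 1 0 1
1 1 0 1
1 0 0 0
0 0 0 1
1 0 1 1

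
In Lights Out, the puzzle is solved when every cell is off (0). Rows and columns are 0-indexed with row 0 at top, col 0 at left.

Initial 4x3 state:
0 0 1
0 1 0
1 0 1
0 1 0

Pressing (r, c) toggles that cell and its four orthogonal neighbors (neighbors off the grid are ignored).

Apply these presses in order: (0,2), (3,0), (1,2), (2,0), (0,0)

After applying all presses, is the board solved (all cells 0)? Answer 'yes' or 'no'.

After press 1 at (0,2):
0 1 0
0 1 1
1 0 1
0 1 0

After press 2 at (3,0):
0 1 0
0 1 1
0 0 1
1 0 0

After press 3 at (1,2):
0 1 1
0 0 0
0 0 0
1 0 0

After press 4 at (2,0):
0 1 1
1 0 0
1 1 0
0 0 0

After press 5 at (0,0):
1 0 1
0 0 0
1 1 0
0 0 0

Lights still on: 4

Answer: no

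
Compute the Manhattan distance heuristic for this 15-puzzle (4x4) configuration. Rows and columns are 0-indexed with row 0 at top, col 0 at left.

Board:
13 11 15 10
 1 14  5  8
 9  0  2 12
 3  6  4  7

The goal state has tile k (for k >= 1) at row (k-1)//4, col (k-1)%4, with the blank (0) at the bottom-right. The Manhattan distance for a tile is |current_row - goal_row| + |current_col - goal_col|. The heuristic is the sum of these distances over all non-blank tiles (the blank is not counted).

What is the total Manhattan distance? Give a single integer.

Tile 13: (0,0)->(3,0) = 3
Tile 11: (0,1)->(2,2) = 3
Tile 15: (0,2)->(3,2) = 3
Tile 10: (0,3)->(2,1) = 4
Tile 1: (1,0)->(0,0) = 1
Tile 14: (1,1)->(3,1) = 2
Tile 5: (1,2)->(1,0) = 2
Tile 8: (1,3)->(1,3) = 0
Tile 9: (2,0)->(2,0) = 0
Tile 2: (2,2)->(0,1) = 3
Tile 12: (2,3)->(2,3) = 0
Tile 3: (3,0)->(0,2) = 5
Tile 6: (3,1)->(1,1) = 2
Tile 4: (3,2)->(0,3) = 4
Tile 7: (3,3)->(1,2) = 3
Sum: 3 + 3 + 3 + 4 + 1 + 2 + 2 + 0 + 0 + 3 + 0 + 5 + 2 + 4 + 3 = 35

Answer: 35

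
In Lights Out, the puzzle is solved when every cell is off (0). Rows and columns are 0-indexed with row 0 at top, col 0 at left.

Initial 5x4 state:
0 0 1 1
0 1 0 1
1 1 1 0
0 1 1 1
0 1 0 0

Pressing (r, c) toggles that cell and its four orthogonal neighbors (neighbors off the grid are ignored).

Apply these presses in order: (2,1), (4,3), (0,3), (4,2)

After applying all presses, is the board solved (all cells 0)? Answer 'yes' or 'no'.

After press 1 at (2,1):
0 0 1 1
0 0 0 1
0 0 0 0
0 0 1 1
0 1 0 0

After press 2 at (4,3):
0 0 1 1
0 0 0 1
0 0 0 0
0 0 1 0
0 1 1 1

After press 3 at (0,3):
0 0 0 0
0 0 0 0
0 0 0 0
0 0 1 0
0 1 1 1

After press 4 at (4,2):
0 0 0 0
0 0 0 0
0 0 0 0
0 0 0 0
0 0 0 0

Lights still on: 0

Answer: yes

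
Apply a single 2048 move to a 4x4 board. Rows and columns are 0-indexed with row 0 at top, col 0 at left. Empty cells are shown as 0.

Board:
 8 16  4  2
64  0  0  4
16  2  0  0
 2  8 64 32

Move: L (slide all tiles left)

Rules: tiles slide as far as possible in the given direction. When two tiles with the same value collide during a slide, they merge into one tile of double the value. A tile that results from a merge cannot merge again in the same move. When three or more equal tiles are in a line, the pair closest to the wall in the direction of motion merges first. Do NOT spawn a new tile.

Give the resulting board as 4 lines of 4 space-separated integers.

Answer:  8 16  4  2
64  4  0  0
16  2  0  0
 2  8 64 32

Derivation:
Slide left:
row 0: [8, 16, 4, 2] -> [8, 16, 4, 2]
row 1: [64, 0, 0, 4] -> [64, 4, 0, 0]
row 2: [16, 2, 0, 0] -> [16, 2, 0, 0]
row 3: [2, 8, 64, 32] -> [2, 8, 64, 32]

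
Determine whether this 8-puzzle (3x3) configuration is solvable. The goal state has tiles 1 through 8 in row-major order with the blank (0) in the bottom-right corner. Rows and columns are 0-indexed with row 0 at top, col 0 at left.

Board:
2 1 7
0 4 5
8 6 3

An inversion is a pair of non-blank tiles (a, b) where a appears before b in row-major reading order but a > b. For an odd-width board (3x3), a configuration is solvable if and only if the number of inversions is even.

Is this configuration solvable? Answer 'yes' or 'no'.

Inversions (pairs i<j in row-major order where tile[i] > tile[j] > 0): 10
10 is even, so the puzzle is solvable.

Answer: yes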